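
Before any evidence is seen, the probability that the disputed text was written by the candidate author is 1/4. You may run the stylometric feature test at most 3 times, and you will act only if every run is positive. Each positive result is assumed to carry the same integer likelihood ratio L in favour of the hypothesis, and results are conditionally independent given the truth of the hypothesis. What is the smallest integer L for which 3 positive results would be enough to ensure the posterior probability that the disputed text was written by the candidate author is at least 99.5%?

9

Prior odds = 0.25/0.75 = 1/3.
Target odds = 0.995/0.005 = 199.
Need L³ ≥ 199 ÷ (1/3) = 597.
8³ = 512 < 597 ≤ 729 = 9³, so L = 9.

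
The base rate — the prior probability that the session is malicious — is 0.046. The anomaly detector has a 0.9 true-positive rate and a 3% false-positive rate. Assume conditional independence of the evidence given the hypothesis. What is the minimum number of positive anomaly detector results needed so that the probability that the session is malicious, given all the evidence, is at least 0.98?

Prior odds: 0.046 ÷ 0.954 = 23/477.
Likelihood ratio of a positive result = 0.9/0.03 = 30.
Target odds: 0.98 ÷ 0.02 = 49.
Require 30ⁿ ≥ 49 ÷ (23/477) = 23373/23.
30² = 900 falls short of 23373/23 but 30³ = 27000 reaches it, so n = 3.

3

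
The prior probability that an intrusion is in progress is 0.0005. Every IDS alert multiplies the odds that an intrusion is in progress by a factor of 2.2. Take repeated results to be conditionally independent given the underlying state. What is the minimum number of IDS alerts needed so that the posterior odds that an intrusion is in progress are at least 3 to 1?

12

Prior odds = 0.0005/0.9995 = 1/1999.
Likelihood ratio per IDS alert = 2.2.
Target odds = 3.
Require 2.2ⁿ ≥ 3 ÷ (1/1999) = 5997.
2.2¹¹ ≈5843.18 falls short of 5997 but 2.2¹² ≈12855 reaches it, so n = 12.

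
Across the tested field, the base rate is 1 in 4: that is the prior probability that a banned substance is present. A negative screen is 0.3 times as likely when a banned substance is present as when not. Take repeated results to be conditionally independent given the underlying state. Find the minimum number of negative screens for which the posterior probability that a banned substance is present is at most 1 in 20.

Prior odds: 0.25 ÷ 0.75 = 1/3.
Likelihood ratio per negative screen = 0.3.
Target odds: 0.05 ÷ 0.95 = 1/19.
Require 0.3ⁿ ≤ 1/19 ÷ (1/3) = 3/19.
0.3¹ = 0.3 is still above 3/19 but 0.3² = 0.09 is at or below it, so n = 2.

2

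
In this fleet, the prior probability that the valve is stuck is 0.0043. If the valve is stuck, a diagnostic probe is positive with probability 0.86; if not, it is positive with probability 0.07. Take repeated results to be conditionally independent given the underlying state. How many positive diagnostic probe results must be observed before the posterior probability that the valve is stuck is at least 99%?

5

Prior odds: 0.0043 ÷ 0.9957 = 43/9957.
Likelihood ratio of a positive = 0.86/0.07 = 86/7.
Target odds: 0.99 ÷ 0.01 = 99.
Need (43/9957) × (86/7)ⁿ ≥ 99, i.e. (86/7)ⁿ ≥ 985743/43.
(86/7)⁴ = 54700816/2401 falls short of 985743/43 but (86/7)⁵ ≈279899 reaches it, so n = 5.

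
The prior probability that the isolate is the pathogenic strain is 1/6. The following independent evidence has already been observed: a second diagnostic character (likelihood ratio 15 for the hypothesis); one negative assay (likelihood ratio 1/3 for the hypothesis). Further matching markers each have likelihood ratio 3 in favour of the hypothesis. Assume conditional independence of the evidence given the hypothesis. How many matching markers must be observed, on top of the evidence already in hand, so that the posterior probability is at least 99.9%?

7

Prior odds = (1/6)/(5/6) = 0.2.
Combined Bayes factor of the evidence already in hand = 15 × (1/3) = 5.
Odds after that evidence = 0.2 × 5 = 1.
Target odds = 0.999/0.001 = 999.
Need 3ⁿ ≥ 999 ÷ 1 = 999.
3⁶ = 729 falls short of 999 but 3⁷ = 2187 reaches it, so n = 7.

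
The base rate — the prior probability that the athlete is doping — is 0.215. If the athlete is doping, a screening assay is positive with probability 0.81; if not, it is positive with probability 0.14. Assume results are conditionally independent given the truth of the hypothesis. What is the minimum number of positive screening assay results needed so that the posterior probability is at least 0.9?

2

Prior odds = 0.215/0.785 = 43/157.
Likelihood ratio of a positive = 0.81/0.14 = 81/14.
Target odds: 0.9 ÷ 0.1 = 9.
Require (81/14)ⁿ ≥ 9 ÷ (43/157) = 1413/43.
(81/14)¹ = 81/14 falls short of 1413/43 but (81/14)² = 6561/196 reaches it, so n = 2.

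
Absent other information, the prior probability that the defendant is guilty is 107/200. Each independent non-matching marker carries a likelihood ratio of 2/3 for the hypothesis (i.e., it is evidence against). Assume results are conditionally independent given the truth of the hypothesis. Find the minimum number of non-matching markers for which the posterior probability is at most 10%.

Prior odds = 0.535/0.465 = 107/93.
Likelihood ratio per non-matching marker = 2/3.
Target posterior odds = 0.1/0.9 = 1/9.
Require (2/3)ⁿ ≤ 1/9 ÷ (107/93) = 31/321.
(2/3)⁵ = 32/243 is still above 31/321 but (2/3)⁶ = 64/729 is at or below it, so n = 6.

6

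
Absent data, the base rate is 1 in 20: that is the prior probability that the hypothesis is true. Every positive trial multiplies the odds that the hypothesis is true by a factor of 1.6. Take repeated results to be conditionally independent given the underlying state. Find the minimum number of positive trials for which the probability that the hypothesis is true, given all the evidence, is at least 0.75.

Prior odds = 0.05/0.95 = 1/19.
Likelihood ratio per positive trial = 1.6.
Target odds: 0.75 ÷ 0.25 = 3.
Require 1.6ⁿ ≥ 3 ÷ (1/19) = 57.
1.6⁸ = 16777216/390625 falls short of 57 but 1.6⁹ = 134217728/1953125 reaches it, so n = 9.

9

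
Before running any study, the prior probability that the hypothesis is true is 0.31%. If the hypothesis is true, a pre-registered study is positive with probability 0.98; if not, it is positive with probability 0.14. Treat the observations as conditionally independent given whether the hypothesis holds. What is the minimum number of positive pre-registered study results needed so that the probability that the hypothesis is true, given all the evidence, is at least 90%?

5

Prior odds: 0.0031 ÷ 0.9969 = 31/9969.
Likelihood ratio of a positive = 0.98/0.14 = 7.
Target posterior odds = 0.9/0.1 = 9.
Need (31/9969) × 7ⁿ ≥ 9, i.e. 7ⁿ ≥ 89721/31.
7⁴ = 2401 falls short of 89721/31 but 7⁵ = 16807 reaches it, so n = 5.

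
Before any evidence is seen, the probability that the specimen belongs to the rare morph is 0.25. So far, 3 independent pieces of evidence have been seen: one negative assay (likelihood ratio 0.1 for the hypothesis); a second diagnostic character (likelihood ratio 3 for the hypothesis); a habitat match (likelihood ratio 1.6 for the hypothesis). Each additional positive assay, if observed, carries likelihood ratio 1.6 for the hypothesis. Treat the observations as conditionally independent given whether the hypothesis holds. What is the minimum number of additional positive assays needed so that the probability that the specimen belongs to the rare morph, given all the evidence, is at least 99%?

Prior odds = 0.25/0.75 = 1/3.
Combined Bayes factor of the evidence already in hand = 0.1 × 3 × 1.6 = 0.48.
Odds after that evidence = (1/3) × 0.48 = 0.16.
Target odds = 0.99/0.01 = 99.
Need 1.6ⁿ ≥ 99 ÷ 0.16 = 618.75.
1.6¹³ ≈450.36 falls short of 618.75 but 1.6¹⁴ ≈720.576 reaches it, so n = 14.

14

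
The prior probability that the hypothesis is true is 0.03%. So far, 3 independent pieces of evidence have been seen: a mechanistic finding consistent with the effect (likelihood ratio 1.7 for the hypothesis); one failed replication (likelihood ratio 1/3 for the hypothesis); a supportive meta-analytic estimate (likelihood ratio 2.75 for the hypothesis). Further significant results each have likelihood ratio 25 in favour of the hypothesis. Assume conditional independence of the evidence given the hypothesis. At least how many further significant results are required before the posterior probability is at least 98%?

4

Prior odds = 0.0003/0.9997 = 3/9997.
Combined Bayes factor of the evidence already in hand = 1.7 × (1/3) × 2.75 = 187/120.
Odds after that evidence = (3/9997) × 187/120 = 187/399880.
Target odds = 0.98/0.02 = 49.
Need 25ⁿ ≥ 49 ÷ (187/399880) = 19594120/187.
25³ = 15625 falls short of 19594120/187 but 25⁴ = 390625 reaches it, so n = 4.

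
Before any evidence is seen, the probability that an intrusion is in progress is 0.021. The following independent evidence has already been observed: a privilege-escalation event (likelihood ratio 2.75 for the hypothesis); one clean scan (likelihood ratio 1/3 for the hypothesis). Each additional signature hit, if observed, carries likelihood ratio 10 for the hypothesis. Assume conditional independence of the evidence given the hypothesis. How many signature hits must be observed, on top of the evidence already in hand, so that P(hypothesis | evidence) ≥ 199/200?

Prior odds = 0.021/0.979 = 21/979.
Combined Bayes factor of the evidence already in hand = 2.75 × (1/3) = 11/12.
Odds after that evidence = (21/979) × 11/12 = 7/356.
Target odds = 0.995/0.005 = 199.
Need 10ⁿ ≥ 199 ÷ (7/356) = 70844/7.
10⁴ = 10000 falls short of 70844/7 but 10⁵ = 100000 reaches it, so n = 5.

5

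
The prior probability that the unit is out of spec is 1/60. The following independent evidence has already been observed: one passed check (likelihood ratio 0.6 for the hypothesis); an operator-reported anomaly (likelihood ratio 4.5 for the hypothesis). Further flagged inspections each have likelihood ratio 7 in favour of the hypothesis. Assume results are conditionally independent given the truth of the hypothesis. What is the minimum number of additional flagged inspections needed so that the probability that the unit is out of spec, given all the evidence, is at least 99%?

4

Prior odds = (1/60)/(59/60) = 1/59.
Combined Bayes factor of the evidence already in hand = 0.6 × 4.5 = 2.7.
Odds after that evidence = (1/59) × 2.7 = 27/590.
Target odds = 0.99/0.01 = 99.
Need 7ⁿ ≥ 99 ÷ (27/590) = 6490/3.
7³ = 343 falls short of 6490/3 but 7⁴ = 2401 reaches it, so n = 4.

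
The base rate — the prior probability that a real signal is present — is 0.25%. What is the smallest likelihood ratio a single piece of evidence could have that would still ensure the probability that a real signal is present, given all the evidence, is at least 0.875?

Prior odds = 0.0025/0.9975 = 1/399.
Target odds = 0.875/0.125 = 7.
Required Bayes factor = 7 ÷ (1/399) = 2793.

2793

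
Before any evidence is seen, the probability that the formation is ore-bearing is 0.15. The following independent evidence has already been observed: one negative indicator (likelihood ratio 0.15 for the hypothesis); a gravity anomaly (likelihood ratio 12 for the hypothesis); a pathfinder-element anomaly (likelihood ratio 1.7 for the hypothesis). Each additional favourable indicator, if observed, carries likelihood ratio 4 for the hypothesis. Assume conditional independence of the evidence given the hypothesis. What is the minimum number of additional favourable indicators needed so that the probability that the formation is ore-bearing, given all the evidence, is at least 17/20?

2

Prior odds = 0.15/0.85 = 3/17.
Combined Bayes factor of the evidence already in hand = 0.15 × 12 × 1.7 = 3.06.
Odds after that evidence = (3/17) × 3.06 = 0.54.
Target odds = 0.85/0.15 = 17/3.
Need 4ⁿ ≥ 17/3 ÷ 0.54 = 850/81.
4¹ = 4 falls short of 850/81 but 4² = 16 reaches it, so n = 2.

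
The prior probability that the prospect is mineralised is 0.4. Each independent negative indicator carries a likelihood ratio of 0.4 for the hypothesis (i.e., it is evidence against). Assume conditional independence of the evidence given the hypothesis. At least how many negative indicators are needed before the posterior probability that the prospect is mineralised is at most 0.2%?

Prior odds: 0.4 ÷ 0.6 = 2/3.
Likelihood ratio per negative indicator = 0.4.
Target odds: 0.002 ÷ 0.998 = 1/499.
Need (2/3) × 0.4ⁿ ≤ 1/499, i.e. 0.4ⁿ ≤ 3/998.
0.4⁶ = 64/15625 is still above 3/998 but 0.4⁷ = 128/78125 is at or below it, so n = 7.

7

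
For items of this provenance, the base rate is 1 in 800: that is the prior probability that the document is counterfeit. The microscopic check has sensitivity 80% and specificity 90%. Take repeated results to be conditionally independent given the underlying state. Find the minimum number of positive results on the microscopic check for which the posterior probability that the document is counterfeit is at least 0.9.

5

Prior odds: 0.00125 ÷ 0.99875 = 1/799.
False-positive rate = 1 − 0.9 = 0.1; likelihood ratio of a positive = 0.8/0.1 = 8.
Target odds: 0.9 ÷ 0.1 = 9.
Need (1/799) × 8ⁿ ≥ 9, i.e. 8ⁿ ≥ 7191.
8⁴ = 4096 falls short of 7191 but 8⁵ = 32768 reaches it, so n = 5.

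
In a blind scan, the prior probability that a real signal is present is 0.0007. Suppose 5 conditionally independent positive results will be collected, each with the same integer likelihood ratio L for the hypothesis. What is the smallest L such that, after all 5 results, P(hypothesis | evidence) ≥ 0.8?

6

Prior odds = 0.0007/0.9993 = 7/9993.
Target odds = 0.8/0.2 = 4.
Need L⁵ ≥ 4 ÷ (7/9993) = 39972/7.
5⁵ = 3125 < 39972/7 ≤ 7776 = 6⁵, so L = 6.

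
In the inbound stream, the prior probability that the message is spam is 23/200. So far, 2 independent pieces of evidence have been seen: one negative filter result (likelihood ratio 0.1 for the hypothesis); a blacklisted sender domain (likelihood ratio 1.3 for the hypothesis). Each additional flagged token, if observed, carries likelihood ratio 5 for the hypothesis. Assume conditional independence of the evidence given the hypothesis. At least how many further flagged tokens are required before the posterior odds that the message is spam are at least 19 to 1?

5

Prior odds = 0.115/0.885 = 23/177.
Combined Bayes factor of the evidence already in hand = 0.1 × 1.3 = 0.13.
Odds after that evidence = (23/177) × 0.13 = 299/17700.
Target odds = 19.
Need 5ⁿ ≥ 19 ÷ (299/17700) = 336300/299.
5⁴ = 625 falls short of 336300/299 but 5⁵ = 3125 reaches it, so n = 5.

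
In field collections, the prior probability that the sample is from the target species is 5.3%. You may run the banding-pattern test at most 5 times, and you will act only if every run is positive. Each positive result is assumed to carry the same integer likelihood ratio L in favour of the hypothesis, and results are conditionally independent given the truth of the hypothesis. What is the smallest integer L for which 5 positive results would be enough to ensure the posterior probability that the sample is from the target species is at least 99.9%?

Prior odds = 0.053/0.947 = 53/947.
Target odds = 0.999/0.001 = 999.
Need L⁵ ≥ 999 ÷ (53/947) = 946053/53.
7⁵ = 16807 < 946053/53 ≤ 32768 = 8⁵, so L = 8.

8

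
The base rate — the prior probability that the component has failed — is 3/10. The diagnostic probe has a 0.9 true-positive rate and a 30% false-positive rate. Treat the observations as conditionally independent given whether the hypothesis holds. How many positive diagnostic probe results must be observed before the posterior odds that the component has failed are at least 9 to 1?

Prior odds = 0.3/0.7 = 3/7.
Likelihood ratio of a positive result = 0.9/0.3 = 3.
Target odds = 9.
Need (3/7) × 3ⁿ ≥ 9, i.e. 3ⁿ ≥ 21.
3² = 9 falls short of 21 but 3³ = 27 reaches it, so n = 3.

3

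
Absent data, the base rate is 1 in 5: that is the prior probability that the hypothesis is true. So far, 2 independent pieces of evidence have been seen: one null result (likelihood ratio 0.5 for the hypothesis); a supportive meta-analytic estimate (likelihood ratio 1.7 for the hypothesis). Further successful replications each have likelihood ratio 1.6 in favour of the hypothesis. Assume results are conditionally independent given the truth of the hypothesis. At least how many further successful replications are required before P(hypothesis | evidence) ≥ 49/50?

12

Prior odds = 0.2/0.8 = 0.25.
Combined Bayes factor of the evidence already in hand = 0.5 × 1.7 = 0.85.
Odds after that evidence = 0.25 × 0.85 = 0.2125.
Target odds = 0.98/0.02 = 49.
Need 1.6ⁿ ≥ 49 ÷ 0.2125 = 3920/17.
1.6¹¹ ≈175.922 falls short of 3920/17 but 1.6¹² ≈281.475 reaches it, so n = 12.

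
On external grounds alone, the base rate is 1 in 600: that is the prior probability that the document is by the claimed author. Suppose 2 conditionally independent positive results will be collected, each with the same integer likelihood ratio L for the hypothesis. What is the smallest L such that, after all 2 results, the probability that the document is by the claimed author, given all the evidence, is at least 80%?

Prior odds = (1/600)/(599/600) = 1/599.
Target odds = 0.8/0.2 = 4.
Need L² ≥ 4 ÷ (1/599) = 2396.
48² = 2304 < 2396 ≤ 2401 = 49², so L = 49.

49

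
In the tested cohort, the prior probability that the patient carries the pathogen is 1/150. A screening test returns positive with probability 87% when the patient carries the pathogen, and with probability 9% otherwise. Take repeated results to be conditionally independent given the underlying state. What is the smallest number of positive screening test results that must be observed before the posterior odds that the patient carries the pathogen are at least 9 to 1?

4

Prior odds = (1/150)/(149/150) = 1/149.
Likelihood ratio of a positive result = 0.87/0.09 = 29/3.
Target odds = 9.
Require (29/3)ⁿ ≥ 9 ÷ (1/149) = 1341.
(29/3)³ = 24389/27 falls short of 1341 but (29/3)⁴ = 707281/81 reaches it, so n = 4.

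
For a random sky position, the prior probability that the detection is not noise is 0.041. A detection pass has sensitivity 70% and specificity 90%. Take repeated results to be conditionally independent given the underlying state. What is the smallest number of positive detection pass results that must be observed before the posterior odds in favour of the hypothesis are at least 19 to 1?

4

Prior odds = 0.041/0.959 = 41/959.
False-positive rate = 1 − 0.9 = 0.1; likelihood ratio of a positive = 0.7/0.1 = 7.
Target odds = 19.
Require 7ⁿ ≥ 19 ÷ (41/959) = 18221/41.
7³ = 343 falls short of 18221/41 but 7⁴ = 2401 reaches it, so n = 4.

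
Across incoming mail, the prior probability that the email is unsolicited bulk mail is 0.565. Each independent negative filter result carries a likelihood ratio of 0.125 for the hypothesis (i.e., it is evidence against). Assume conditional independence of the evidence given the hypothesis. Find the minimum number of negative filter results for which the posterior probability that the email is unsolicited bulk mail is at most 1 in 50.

2

Prior odds: 0.565 ÷ 0.435 = 113/87.
Likelihood ratio per negative filter result = 0.125.
Target posterior odds = 0.02/0.98 = 1/49.
Require 0.125ⁿ ≤ 1/49 ÷ (113/87) = 87/5537.
0.125¹ = 0.125 is still above 87/5537 but 0.125² = 0.015625 is at or below it, so n = 2.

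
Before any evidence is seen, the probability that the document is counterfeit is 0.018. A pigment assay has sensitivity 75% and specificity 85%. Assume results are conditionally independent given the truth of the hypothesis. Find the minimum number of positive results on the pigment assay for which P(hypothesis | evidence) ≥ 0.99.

Prior odds = 0.018/0.982 = 9/491.
False-positive rate = 1 − 0.85 = 0.15; likelihood ratio of a positive = 0.75/0.15 = 5.
Target odds: 0.99 ÷ 0.01 = 99.
Need (9/491) × 5ⁿ ≥ 99, i.e. 5ⁿ ≥ 5401.
5⁵ = 3125 falls short of 5401 but 5⁶ = 15625 reaches it, so n = 6.

6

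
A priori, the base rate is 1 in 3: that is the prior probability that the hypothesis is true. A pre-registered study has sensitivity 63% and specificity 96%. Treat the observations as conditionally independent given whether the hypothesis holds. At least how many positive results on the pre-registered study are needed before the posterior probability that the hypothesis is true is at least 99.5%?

Prior odds: (1/3) ÷ (2/3) = 0.5.
False-positive rate = 1 − 0.96 = 0.04; likelihood ratio of a positive = 0.63/0.04 = 15.75.
Target posterior odds = 0.995/0.005 = 199.
Require 15.75ⁿ ≥ 199 ÷ 0.5 = 398.
15.75² = 248.0625 falls short of 398 but 15.75³ = 3906.984375 reaches it, so n = 3.

3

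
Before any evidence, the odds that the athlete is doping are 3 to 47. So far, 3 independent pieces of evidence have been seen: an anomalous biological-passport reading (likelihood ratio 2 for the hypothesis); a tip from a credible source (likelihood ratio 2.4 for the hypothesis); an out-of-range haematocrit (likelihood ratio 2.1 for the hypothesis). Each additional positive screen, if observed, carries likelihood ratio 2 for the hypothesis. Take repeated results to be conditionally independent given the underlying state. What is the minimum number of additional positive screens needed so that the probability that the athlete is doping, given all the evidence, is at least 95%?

5

Prior odds = 3/47.
Combined Bayes factor of the evidence already in hand = 2 × 2.4 × 2.1 = 10.08.
Odds after that evidence = (3/47) × 10.08 = 756/1175.
Target odds = 0.95/0.05 = 19.
Need 2ⁿ ≥ 19 ÷ (756/1175) = 22325/756.
2⁴ = 16 falls short of 22325/756 but 2⁵ = 32 reaches it, so n = 5.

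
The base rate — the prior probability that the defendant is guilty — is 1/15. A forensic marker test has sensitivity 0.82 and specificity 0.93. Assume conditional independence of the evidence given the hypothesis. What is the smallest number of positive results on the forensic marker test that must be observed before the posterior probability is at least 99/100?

3

Prior odds = (1/15)/(14/15) = 1/14.
False-positive rate = 1 − 0.93 = 0.07; likelihood ratio of a positive = 0.82/0.07 = 82/7.
Target odds: 0.99 ÷ 0.01 = 99.
Require (82/7)ⁿ ≥ 99 ÷ (1/14) = 1386.
(82/7)² = 6724/49 falls short of 1386 but (82/7)³ = 551368/343 reaches it, so n = 3.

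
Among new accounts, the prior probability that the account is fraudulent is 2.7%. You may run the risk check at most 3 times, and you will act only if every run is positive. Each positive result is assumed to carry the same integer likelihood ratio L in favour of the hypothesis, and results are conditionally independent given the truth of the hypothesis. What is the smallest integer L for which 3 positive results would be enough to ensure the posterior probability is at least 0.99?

Prior odds = 0.027/0.973 = 27/973.
Target odds = 0.99/0.01 = 99.
Need L³ ≥ 99 ÷ (27/973) = 10703/3.
15³ = 3375 < 10703/3 ≤ 4096 = 16³, so L = 16.

16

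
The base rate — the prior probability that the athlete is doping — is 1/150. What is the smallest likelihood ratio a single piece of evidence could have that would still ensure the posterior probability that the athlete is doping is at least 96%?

Prior odds = (1/150)/(149/150) = 1/149.
Target odds = 0.96/0.04 = 24.
Required Bayes factor = 24 ÷ (1/149) = 3576.

3576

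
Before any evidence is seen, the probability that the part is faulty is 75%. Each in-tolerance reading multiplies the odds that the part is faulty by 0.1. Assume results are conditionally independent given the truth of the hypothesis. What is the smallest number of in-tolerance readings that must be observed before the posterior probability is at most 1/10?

2

Prior odds = 0.75/0.25 = 3.
Likelihood ratio per in-tolerance reading = 0.1.
Target posterior odds = 0.1/0.9 = 1/9.
Need 3 × 0.1ⁿ ≤ 1/9, i.e. 0.1ⁿ ≤ 1/27.
0.1¹ = 0.1 is still above 1/27 but 0.1² = 0.01 is at or below it, so n = 2.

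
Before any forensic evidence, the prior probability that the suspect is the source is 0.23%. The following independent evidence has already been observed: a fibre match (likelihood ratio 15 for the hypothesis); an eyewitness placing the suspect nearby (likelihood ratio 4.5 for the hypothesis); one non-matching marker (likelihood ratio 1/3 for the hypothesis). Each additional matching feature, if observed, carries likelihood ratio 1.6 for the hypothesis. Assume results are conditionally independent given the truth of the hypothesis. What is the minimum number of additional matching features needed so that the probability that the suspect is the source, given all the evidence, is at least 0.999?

Prior odds = 0.0023/0.9977 = 23/9977.
Combined Bayes factor of the evidence already in hand = 15 × 4.5 × (1/3) = 22.5.
Odds after that evidence = (23/9977) × 22.5 = 1035/19954.
Target odds = 0.999/0.001 = 999.
Need 1.6ⁿ ≥ 999 ÷ (1035/19954) = 2214894/115.
1.6²⁰ ≈12089.3 falls short of 2214894/115 but 1.6²¹ ≈19342.8 reaches it, so n = 21.

21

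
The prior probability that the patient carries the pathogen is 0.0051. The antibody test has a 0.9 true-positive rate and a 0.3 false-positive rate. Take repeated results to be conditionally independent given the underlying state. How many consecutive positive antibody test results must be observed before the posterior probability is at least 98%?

Prior odds = 0.0051/0.9949 = 51/9949.
Likelihood ratio of a positive result = 0.9/0.3 = 3.
Target odds: 0.98 ÷ 0.02 = 49.
Need (51/9949) × 3ⁿ ≥ 49, i.e. 3ⁿ ≥ 487501/51.
3⁸ = 6561 falls short of 487501/51 but 3⁹ = 19683 reaches it, so n = 9.

9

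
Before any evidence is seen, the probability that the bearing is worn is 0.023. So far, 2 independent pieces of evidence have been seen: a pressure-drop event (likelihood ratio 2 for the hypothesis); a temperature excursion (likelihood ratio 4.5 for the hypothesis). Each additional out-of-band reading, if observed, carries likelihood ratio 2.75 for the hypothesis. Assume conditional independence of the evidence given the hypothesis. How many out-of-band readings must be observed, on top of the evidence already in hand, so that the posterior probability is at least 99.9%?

Prior odds = 0.023/0.977 = 23/977.
Combined Bayes factor of the evidence already in hand = 2 × 4.5 = 9.
Odds after that evidence = (23/977) × 9 = 207/977.
Target odds = 0.999/0.001 = 999.
Need 2.75ⁿ ≥ 999 ÷ (207/977) = 108447/23.
2.75⁸ = 214358881/65536 falls short of 108447/23 but 2.75⁹ ≈8994.86 reaches it, so n = 9.

9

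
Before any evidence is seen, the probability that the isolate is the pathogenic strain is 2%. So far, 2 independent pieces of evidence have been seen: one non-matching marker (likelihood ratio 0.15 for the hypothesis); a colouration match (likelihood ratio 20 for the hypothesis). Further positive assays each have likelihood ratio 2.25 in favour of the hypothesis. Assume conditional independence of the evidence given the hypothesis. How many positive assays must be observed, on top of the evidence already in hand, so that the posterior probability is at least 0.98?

Prior odds = 0.02/0.98 = 1/49.
Combined Bayes factor of the evidence already in hand = 0.15 × 20 = 3.
Odds after that evidence = (1/49) × 3 = 3/49.
Target odds = 0.98/0.02 = 49.
Need 2.25ⁿ ≥ 49 ÷ (3/49) = 2401/3.
2.25⁸ = 43046721/65536 falls short of 2401/3 but 2.25⁹ = 387420489/262144 reaches it, so n = 9.

9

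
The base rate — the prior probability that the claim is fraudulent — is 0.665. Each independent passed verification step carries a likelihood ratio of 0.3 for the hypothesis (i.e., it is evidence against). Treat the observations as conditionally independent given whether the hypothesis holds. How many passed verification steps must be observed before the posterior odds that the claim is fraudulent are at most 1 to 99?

Prior odds: 0.665 ÷ 0.335 = 133/67.
Likelihood ratio per passed verification step = 0.3.
Target odds = 1/99.
Need (133/67) × 0.3ⁿ ≤ 1/99, i.e. 0.3ⁿ ≤ 67/13167.
0.3⁴ = 0.0081 is still above 67/13167 but 0.3⁵ = 243/100000 is at or below it, so n = 5.

5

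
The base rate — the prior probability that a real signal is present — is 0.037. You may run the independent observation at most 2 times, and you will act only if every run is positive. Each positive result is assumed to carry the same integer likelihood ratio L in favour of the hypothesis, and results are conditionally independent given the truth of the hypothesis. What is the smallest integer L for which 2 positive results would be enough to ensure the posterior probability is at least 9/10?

16

Prior odds = 0.037/0.963 = 37/963.
Target odds = 0.9/0.1 = 9.
Need L² ≥ 9 ÷ (37/963) = 8667/37.
15² = 225 < 8667/37 ≤ 256 = 16², so L = 16.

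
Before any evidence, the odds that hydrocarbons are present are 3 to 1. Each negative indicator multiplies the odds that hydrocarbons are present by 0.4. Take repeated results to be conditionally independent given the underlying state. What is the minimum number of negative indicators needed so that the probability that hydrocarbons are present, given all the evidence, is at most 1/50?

6

Prior odds = 3.
Likelihood ratio per negative indicator = 0.4.
Target odds: 0.02 ÷ 0.98 = 1/49.
Require 0.4ⁿ ≤ 1/49 ÷ 3 = 1/147.
0.4⁵ = 0.01024 is still above 1/147 but 0.4⁶ = 64/15625 is at or below it, so n = 6.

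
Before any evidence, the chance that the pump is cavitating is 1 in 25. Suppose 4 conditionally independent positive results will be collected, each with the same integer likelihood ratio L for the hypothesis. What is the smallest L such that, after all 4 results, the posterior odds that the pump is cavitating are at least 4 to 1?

4

Prior odds = 0.04/0.96 = 1/24.
Target odds = 4.
Need L⁴ ≥ 4 ÷ (1/24) = 96.
3⁴ = 81 < 96 ≤ 256 = 4⁴, so L = 4.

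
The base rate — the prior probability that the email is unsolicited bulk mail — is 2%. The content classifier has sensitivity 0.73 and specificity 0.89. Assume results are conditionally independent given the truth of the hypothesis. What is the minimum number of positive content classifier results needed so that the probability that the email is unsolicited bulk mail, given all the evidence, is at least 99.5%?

Prior odds = 0.02/0.98 = 1/49.
False-positive rate = 1 − 0.89 = 0.11; likelihood ratio of a positive = 0.73/0.11 = 73/11.
Target posterior odds = 0.995/0.005 = 199.
Require (73/11)ⁿ ≥ 199 ÷ (1/49) = 9751.
(73/11)⁴ = 28398241/14641 falls short of 9751 but (73/11)⁵ ≈12872.1 reaches it, so n = 5.

5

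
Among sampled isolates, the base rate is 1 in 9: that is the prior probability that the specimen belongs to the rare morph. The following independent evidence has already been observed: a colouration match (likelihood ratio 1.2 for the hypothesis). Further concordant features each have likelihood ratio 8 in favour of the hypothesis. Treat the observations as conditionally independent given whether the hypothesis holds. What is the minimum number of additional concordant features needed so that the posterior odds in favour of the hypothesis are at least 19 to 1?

3

Prior odds = (1/9)/(8/9) = 0.125.
Bayes factor of the evidence already in hand = 1.2.
Odds after that evidence = 0.125 × 1.2 = 0.15.
Target odds = 19.
Need 8ⁿ ≥ 19 ÷ 0.15 = 380/3.
8² = 64 falls short of 380/3 but 8³ = 512 reaches it, so n = 3.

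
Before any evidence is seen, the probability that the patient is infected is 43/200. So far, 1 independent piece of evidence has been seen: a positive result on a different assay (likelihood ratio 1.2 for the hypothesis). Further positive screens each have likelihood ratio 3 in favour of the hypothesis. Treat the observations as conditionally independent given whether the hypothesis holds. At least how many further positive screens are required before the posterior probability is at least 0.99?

Prior odds = 0.215/0.785 = 43/157.
Bayes factor of the evidence already in hand = 1.2.
Odds after that evidence = (43/157) × 1.2 = 258/785.
Target odds = 0.99/0.01 = 99.
Need 3ⁿ ≥ 99 ÷ (258/785) = 25905/86.
3⁵ = 243 falls short of 25905/86 but 3⁶ = 729 reaches it, so n = 6.

6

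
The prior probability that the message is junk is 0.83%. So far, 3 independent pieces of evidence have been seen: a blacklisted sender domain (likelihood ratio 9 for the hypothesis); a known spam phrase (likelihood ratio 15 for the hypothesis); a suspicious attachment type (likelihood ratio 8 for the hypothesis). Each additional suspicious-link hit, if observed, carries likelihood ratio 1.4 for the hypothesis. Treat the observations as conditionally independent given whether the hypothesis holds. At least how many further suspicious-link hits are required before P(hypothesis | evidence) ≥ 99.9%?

Prior odds = 0.0083/0.9917 = 83/9917.
Combined Bayes factor of the evidence already in hand = 9 × 15 × 8 = 1080.
Odds after that evidence = (83/9917) × 1080 = 89640/9917.
Target odds = 0.999/0.001 = 999.
Need 1.4ⁿ ≥ 999 ÷ (89640/9917) = 366929/3320.
1.4¹³ ≈79.3715 falls short of 366929/3320 but 1.4¹⁴ ≈111.12 reaches it, so n = 14.

14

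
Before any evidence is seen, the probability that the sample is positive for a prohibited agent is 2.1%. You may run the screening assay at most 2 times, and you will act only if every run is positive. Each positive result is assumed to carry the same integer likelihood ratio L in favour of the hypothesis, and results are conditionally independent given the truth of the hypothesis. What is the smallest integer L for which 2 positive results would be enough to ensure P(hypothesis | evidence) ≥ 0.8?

14

Prior odds = 0.021/0.979 = 21/979.
Target odds = 0.8/0.2 = 4.
Need L² ≥ 4 ÷ (21/979) = 3916/21.
13² = 169 < 3916/21 ≤ 196 = 14², so L = 14.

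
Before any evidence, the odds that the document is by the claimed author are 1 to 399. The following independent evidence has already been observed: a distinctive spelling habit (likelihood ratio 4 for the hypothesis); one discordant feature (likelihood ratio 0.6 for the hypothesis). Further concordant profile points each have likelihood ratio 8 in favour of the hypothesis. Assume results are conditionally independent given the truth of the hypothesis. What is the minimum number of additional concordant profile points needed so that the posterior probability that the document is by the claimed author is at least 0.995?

6

Prior odds = 1/399.
Combined Bayes factor of the evidence already in hand = 4 × 0.6 = 2.4.
Odds after that evidence = (1/399) × 2.4 = 4/665.
Target odds = 0.995/0.005 = 199.
Need 8ⁿ ≥ 199 ÷ (4/665) = 33083.75.
8⁵ = 32768 falls short of 33083.75 but 8⁶ = 262144 reaches it, so n = 6.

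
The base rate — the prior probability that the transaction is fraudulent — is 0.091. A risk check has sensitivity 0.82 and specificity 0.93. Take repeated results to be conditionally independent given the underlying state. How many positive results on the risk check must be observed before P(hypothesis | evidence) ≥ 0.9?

Prior odds = 0.091/0.909 = 91/909.
False-positive rate = 1 − 0.93 = 0.07; likelihood ratio of a positive = 0.82/0.07 = 82/7.
Target posterior odds = 0.9/0.1 = 9.
Need (91/909) × (82/7)ⁿ ≥ 9, i.e. (82/7)ⁿ ≥ 8181/91.
(82/7)¹ = 82/7 falls short of 8181/91 but (82/7)² = 6724/49 reaches it, so n = 2.

2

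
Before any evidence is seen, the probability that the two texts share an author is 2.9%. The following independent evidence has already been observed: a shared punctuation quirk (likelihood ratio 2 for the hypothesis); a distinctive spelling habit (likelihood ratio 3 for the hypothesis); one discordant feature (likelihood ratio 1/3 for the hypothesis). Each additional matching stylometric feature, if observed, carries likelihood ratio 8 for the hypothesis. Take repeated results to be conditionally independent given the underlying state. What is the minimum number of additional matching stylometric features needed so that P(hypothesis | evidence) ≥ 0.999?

5

Prior odds = 0.029/0.971 = 29/971.
Combined Bayes factor of the evidence already in hand = 2 × 3 × (1/3) = 2.
Odds after that evidence = (29/971) × 2 = 58/971.
Target odds = 0.999/0.001 = 999.
Need 8ⁿ ≥ 999 ÷ (58/971) = 970029/58.
8⁴ = 4096 falls short of 970029/58 but 8⁵ = 32768 reaches it, so n = 5.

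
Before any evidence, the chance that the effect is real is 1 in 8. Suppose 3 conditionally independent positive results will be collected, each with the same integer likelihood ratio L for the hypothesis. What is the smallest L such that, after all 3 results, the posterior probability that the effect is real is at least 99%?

Prior odds = 0.125/0.875 = 1/7.
Target odds = 0.99/0.01 = 99.
Need L³ ≥ 99 ÷ (1/7) = 693.
8³ = 512 < 693 ≤ 729 = 9³, so L = 9.

9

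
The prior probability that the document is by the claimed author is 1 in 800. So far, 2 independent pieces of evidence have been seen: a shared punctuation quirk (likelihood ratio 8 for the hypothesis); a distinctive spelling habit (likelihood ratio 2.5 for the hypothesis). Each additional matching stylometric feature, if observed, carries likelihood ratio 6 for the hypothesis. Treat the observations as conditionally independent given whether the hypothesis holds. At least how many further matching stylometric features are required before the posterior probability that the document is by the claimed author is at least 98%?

5

Prior odds = 0.00125/0.99875 = 1/799.
Combined Bayes factor of the evidence already in hand = 8 × 2.5 = 20.
Odds after that evidence = (1/799) × 20 = 20/799.
Target odds = 0.98/0.02 = 49.
Need 6ⁿ ≥ 49 ÷ (20/799) = 1957.55.
6⁴ = 1296 falls short of 1957.55 but 6⁵ = 7776 reaches it, so n = 5.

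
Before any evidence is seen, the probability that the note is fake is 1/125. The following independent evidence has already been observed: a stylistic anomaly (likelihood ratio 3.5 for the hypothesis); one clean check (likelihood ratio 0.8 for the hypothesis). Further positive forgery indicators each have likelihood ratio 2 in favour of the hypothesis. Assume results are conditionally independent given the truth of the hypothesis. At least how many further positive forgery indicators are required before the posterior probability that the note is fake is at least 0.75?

Prior odds = 0.008/0.992 = 1/124.
Combined Bayes factor of the evidence already in hand = 3.5 × 0.8 = 2.8.
Odds after that evidence = (1/124) × 2.8 = 7/310.
Target odds = 0.75/0.25 = 3.
Need 2ⁿ ≥ 3 ÷ (7/310) = 930/7.
2⁷ = 128 falls short of 930/7 but 2⁸ = 256 reaches it, so n = 8.

8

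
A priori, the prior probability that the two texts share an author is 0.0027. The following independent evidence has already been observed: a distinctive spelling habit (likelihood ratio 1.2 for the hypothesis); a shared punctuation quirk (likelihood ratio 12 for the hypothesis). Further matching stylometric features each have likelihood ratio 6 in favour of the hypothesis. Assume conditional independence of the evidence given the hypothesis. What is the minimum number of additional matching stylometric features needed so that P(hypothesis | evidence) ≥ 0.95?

4

Prior odds = 0.0027/0.9973 = 27/9973.
Combined Bayes factor of the evidence already in hand = 1.2 × 12 = 14.4.
Odds after that evidence = (27/9973) × 14.4 = 1944/49865.
Target odds = 0.95/0.05 = 19.
Need 6ⁿ ≥ 19 ÷ (1944/49865) = 947435/1944.
6³ = 216 falls short of 947435/1944 but 6⁴ = 1296 reaches it, so n = 4.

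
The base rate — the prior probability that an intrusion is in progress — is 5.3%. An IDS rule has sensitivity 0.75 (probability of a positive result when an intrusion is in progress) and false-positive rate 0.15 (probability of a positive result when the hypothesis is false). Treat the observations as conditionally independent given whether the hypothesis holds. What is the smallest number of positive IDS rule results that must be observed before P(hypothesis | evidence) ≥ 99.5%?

6

Prior odds = 0.053/0.947 = 53/947.
Likelihood ratio of a positive result = 0.75/0.15 = 5.
Target odds: 0.995 ÷ 0.005 = 199.
Need (53/947) × 5ⁿ ≥ 199, i.e. 5ⁿ ≥ 188453/53.
5⁵ = 3125 falls short of 188453/53 but 5⁶ = 15625 reaches it, so n = 6.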